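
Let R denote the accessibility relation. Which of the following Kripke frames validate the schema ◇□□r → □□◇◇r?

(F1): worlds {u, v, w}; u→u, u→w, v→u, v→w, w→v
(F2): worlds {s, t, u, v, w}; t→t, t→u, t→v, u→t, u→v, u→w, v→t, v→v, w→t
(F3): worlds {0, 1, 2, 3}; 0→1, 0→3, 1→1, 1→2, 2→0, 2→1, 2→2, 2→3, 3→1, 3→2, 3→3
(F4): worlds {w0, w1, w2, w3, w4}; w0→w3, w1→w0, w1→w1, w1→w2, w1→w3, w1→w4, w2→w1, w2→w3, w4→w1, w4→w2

This is the axiom for a generalized confluence (Geach) condition; its first-order frame correspondent is ∀x ∀y ∀z ((xRy ∧ xR²z) → ∃w (yR²w ∧ zR²w)).
(F1): ✓.
(F2): ✓.
(F3): ✓.
(F4): fails — w1Rw0, w1R²w0 but no w with w0R²w and w0R²w.

(F1), (F2), (F3)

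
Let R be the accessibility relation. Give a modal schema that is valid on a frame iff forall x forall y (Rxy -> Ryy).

A defining formula is □(□s → s) (the T□ axiom).
Suppose □(□s→s) is valid. Take Rxy and set V(s)={w : Ryw}. Then at y, □s holds; since □(□s→s) at x, □s→s at y, so s at y, i.e. Ryy.

□(□s → s)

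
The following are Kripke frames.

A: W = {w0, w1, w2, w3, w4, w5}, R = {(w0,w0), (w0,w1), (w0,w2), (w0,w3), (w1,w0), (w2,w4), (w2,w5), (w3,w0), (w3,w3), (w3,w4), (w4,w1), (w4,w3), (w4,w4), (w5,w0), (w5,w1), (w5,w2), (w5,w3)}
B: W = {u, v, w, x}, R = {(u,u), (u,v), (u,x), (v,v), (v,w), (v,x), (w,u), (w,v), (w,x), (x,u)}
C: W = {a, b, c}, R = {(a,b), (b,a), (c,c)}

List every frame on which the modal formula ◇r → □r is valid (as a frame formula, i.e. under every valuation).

The schema corresponds to partial functionality: ∀x ∀y ∀z (Rxy ∧ Rxz → y = z).
A: fails — w0 sees both w0 and w1.
B: fails — u sees both u and v.
C: ✓.

C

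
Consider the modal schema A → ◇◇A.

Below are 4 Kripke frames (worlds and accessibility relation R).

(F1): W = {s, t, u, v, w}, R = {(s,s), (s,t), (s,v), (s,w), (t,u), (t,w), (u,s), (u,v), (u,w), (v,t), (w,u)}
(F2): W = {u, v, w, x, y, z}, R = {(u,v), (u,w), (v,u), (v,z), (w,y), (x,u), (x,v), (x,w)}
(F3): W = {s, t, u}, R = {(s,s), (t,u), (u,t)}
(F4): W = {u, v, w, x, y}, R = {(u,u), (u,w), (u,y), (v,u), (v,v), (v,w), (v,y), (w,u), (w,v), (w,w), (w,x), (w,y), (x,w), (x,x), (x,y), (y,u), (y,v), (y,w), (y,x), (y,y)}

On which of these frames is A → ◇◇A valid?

(F3), (F4)

Frame correspondent (Sahlqvist): ∀x ∃w (x = w ∧ xR²w) — i.e. a generalized confluence (Geach) condition.
(F1): fails — at t but no w* with t=w* and tR²w*.
(F2): fails — at w but no t with w=t and wR²t.
(F3): holds.
(F4): holds.
Valid on: (F3), (F4).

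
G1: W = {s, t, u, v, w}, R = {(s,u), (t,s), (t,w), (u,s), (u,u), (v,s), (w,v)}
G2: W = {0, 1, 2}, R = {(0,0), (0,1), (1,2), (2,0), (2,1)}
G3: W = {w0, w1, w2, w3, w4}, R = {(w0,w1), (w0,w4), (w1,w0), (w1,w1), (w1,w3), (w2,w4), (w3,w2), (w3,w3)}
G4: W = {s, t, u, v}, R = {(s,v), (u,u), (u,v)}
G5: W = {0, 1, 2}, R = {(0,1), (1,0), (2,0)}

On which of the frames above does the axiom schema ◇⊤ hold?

G1, G2, G5

The schema corresponds to seriality: ∀x ∃y Rxy.
G1: holds.
G2: holds.
G3: fails — world w4 has no successor.
G4: fails — world t has no successor.
G5: holds.
Valid on: G1, G2, G5.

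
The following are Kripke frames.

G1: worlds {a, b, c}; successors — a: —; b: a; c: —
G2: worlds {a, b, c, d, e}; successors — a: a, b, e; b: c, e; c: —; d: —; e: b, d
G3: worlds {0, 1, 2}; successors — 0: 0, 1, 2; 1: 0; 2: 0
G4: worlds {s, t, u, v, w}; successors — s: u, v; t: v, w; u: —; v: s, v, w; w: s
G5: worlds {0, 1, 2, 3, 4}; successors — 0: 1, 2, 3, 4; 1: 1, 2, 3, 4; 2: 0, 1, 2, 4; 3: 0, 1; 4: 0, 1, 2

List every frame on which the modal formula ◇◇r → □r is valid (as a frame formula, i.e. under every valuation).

G1

The schema corresponds to a generalized confluence (Geach) condition: ∀x ∀y ∀z ((xR²y ∧ xRz) → ∃w (y = w ∧ z = w)).
G1: holds.
G2: fails — aR²a, aRb but a ≠ b.
G3: fails — 0R²0, 0R1 but 0 ≠ 1.
G4: fails — sR²s, sRu but s ≠ u.
G5: fails — 0R²0, 0R1 but 0 ≠ 1.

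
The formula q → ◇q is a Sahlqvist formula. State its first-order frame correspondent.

Reflexivity

This is frame-equivalent to □q → q (substitute ¬q for q and contrapose).
Suppose □q→q is valid. At any x set V(q)={w : Rxw}. Then □q holds at x, so q holds at x, i.e. Rxx.
Conversely, on a frame with reflexivity the schema holds at every world under every valuation.
Frame condition: ∀x Rxx.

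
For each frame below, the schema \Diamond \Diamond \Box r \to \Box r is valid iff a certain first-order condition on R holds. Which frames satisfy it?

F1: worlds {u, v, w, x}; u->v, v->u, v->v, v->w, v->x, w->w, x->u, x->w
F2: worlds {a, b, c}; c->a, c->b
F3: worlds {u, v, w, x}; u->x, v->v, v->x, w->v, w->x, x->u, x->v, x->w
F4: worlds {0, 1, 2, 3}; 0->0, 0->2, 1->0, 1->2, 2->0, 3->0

F2

Frame correspondent (Sahlqvist): \forall x \forall y \forall z ((x R^2 y \wedge xRz) \to \exists w (yRw \wedge z = w)) — i.e. a generalized confluence (Geach) condition.
F1: fails — uR²w, uRv but no t with wRt and v=t.
F2: satisfies the condition.
F3: fails — vR²u, vRv but no t with uRt and v=t.
F4: fails — 0R²2, 0R2 but no w with 2Rw and 2=w.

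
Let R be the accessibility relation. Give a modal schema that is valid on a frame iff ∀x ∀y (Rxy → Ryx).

A defining formula is q → □◇q (the B axiom).
Suppose q→□◇q is valid. Take Rxy and set V(q)={x}. Then q at x, so □◇q at x, so ◇q at y, so some z with Ryz has q; z=x, i.e. Ryx.

q → □◇q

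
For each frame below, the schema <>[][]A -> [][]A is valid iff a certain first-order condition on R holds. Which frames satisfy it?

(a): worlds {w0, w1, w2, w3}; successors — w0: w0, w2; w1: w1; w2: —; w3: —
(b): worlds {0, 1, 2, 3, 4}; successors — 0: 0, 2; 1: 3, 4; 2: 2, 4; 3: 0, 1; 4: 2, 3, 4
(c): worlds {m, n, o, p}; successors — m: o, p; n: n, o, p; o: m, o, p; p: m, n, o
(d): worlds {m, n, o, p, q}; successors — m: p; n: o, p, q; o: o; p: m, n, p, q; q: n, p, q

This is the axiom for a generalized confluence (Geach) condition; its first-order frame correspondent is forall x forall y forall z ((xRy & x R^2 z) -> exists w (y R^2 w & z = w)).
(a): fails — w0Rw2, w0R²w0 but no w with w2R²w and w0=w.
(b): fails — 0R2, 0R²0 but no w with 2R²w and 0=w.
(c): condition met.
(d): fails — nRo, nR²m but no w with oR²w and m=w.
Valid on: (c).

(c)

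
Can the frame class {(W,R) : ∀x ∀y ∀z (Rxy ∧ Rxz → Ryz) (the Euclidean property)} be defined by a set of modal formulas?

The condition is the Euclidean property. A defining modal formula is ◇q → □◇q.
Suppose ◇q→□◇q is valid. Take Rxy, Rxz and set V(q)={y}. Then ◇q at x, so □◇q at x, so ◇q at z, so some w with Rzw has q; w=y, i.e. Rzy. By symmetry of the argument, Ryz.

Yes — defined by ◇q → □◇q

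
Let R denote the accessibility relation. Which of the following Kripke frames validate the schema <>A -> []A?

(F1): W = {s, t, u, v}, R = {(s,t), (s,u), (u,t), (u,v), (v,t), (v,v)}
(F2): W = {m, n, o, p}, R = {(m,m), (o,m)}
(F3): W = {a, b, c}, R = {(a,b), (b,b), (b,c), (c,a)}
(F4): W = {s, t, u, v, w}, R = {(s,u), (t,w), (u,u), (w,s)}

The schema corresponds to partial functionality: forall x forall y forall z (Rxy & Rxz -> y = z).
(F1): fails — s sees both t and u.
(F2): holds.
(F3): fails — b sees both b and c.
(F4): holds.

(F2), (F4)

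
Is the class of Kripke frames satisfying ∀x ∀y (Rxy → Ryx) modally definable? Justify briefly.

This is a Sahlqvist condition; the B axiom r → □◇r defines it.
Suppose r→□◇r is valid. Take Rxy and set V(r)={x}. Then r at x, so □◇r at x, so ◇r at y, so some z with Ryz has r; z=x, i.e. Ryx.

Yes, by r → □◇r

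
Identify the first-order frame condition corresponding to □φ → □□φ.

Suppose □φ→□□φ is valid. Take Rxy, Ryz and set V(φ)={w : Rxw}. Then □φ at x, so □□φ at x, so □φ at y, so φ at z, i.e. Rxz.

Transitivity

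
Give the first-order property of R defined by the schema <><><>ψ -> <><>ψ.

This is a Sahlqvist (Geach-type) schema ◇^3□^0ψ → □^0◇^2ψ.
Minimal-valuation argument: fix x; take any y with xR^3y and any z with xR^0z. Set V(ψ) to the set of worlds R-reachable from y in exactly 0 steps. Then □^0ψ holds at y, so the antecedent holds at x; validity forces ◇^2ψ at z, giving a w with zR^2w and yR^0w.
First-order correspondent: forall x forall y (x R^3 y -> exists w (y = w & x R^2 w)).

forall x forall y (x R^3 y -> exists w (y = w & x R^2 w))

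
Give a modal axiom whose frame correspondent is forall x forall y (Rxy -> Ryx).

p → □◇p

This is symmetry; the standard corresponding axiom is B: p → □◇p.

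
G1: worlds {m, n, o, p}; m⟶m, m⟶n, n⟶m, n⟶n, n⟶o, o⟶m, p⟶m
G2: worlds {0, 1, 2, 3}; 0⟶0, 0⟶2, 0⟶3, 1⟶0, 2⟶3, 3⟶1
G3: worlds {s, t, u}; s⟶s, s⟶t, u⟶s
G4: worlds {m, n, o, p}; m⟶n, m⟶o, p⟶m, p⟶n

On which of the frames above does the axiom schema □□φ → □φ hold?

The schema corresponds to density: ∀x ∀y (Rxy → ∃z (Rxz ∧ Rzy)).
G1: satisfies the condition.
G2: fails — R31 but no z with R3z and Rz1.
G3: satisfies the condition.
G4: fails — Rpm but no z with Rpz and Rzm.

G1, G3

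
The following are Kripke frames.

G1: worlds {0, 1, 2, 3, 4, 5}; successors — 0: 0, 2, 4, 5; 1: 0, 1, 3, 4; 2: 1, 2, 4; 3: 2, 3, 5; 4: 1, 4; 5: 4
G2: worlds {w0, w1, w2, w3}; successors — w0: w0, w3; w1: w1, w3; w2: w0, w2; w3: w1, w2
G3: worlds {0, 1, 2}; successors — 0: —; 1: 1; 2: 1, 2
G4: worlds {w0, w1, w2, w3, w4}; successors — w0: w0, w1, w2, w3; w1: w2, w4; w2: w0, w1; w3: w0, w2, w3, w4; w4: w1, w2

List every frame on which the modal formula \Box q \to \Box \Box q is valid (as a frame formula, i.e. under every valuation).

G3

This is the axiom for transitivity; its first-order frame correspondent is \forall x \forall y \forall z (Rxy \wedge Ryz \to Rxz).
G1: fails — R10 and R02 but not R12.
G2: fails — Rw3w1 and Rw1w3 but not Rw3w3.
G3: ✓.
G4: fails — Rw1w2 and Rw2w0 but not Rw1w0.
Valid on: G3.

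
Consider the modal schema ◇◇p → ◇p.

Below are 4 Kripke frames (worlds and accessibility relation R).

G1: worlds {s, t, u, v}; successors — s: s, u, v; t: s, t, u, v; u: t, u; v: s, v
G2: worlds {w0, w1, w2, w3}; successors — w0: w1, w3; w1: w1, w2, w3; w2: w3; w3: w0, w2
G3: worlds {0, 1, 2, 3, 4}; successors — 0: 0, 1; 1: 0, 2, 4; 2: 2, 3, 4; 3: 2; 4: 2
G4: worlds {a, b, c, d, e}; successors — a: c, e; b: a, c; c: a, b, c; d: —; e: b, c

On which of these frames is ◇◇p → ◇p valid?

The schema corresponds to transitivity: ∀x ∀y ∀z (Rxy ∧ Ryz → Rxz).
G1: fails — Rut and Rtv but not Ruv.
G2: fails — Rw3w2 and Rw2w3 but not Rw3w3.
G3: fails — R10 and R01 but not R11.
G4: fails — Rbc and Rcb but not Rbb.

none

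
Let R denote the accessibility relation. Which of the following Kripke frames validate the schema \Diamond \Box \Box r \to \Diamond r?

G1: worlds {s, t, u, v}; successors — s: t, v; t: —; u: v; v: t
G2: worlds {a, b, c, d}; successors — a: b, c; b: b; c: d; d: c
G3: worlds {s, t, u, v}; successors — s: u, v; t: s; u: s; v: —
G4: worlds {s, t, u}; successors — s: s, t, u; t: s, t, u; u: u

G2, G4

The schema corresponds to a generalized confluence (Geach) condition: \forall x \forall y (xRy \to \exists w (y R^2 w \wedge xRw)).
G1: fails — sRt but no w with tR²w and sRw.
G2: ✓.
G3: fails — sRv but no w with vR²w and sRw.
G4: ✓.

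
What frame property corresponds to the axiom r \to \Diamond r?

This is frame-equivalent to □r → r (substitute ¬r for r and contrapose).
Suppose □r→r is valid. At any x set V(r)={w : Rxw}. Then □r holds at x, so r holds at x, i.e. Rxx.

reflexivity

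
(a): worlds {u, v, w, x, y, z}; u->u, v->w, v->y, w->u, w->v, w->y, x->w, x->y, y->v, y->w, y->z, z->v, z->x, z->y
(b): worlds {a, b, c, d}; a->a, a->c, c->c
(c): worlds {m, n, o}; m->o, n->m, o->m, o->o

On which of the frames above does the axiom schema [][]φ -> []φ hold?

The schema corresponds to density: forall x forall y (Rxy -> exists z (Rxz & Rzy)).
(a): fails — Rzx but no t with Rzt and Rtx.
(b): ✓.
(c): fails — Rnm but no z with Rnz and Rzm.

(b)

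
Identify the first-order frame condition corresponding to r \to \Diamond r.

Reflexivity

Equivalently (dual form): □r → r.
Suppose □r→r is valid. At any x set V(r)={w : Rxw}. Then □r holds at x, so r holds at x, i.e. Rxx.
The converse is a direct semantic check.
Frame condition: \forall x Rxx.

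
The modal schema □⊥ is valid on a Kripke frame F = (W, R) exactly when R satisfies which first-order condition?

This is the Ver axiom.
Its frame correspondent is emptiness of R — ∀x ∀y ¬Rxy.

Emptiness of R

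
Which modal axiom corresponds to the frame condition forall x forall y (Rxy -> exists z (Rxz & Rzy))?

□□s → □s

This is density; the standard corresponding axiom is C4: □□s → □s.
Suppose □□s→□s is valid. Take Rxy and set V(s)={w : xR²w}. Then □□s at x, so □s at x, so s at y, i.e. ∃z(Rxz∧Rzy).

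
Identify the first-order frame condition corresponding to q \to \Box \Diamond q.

symmetry: \forall x \forall y (Rxy \to Ryx)

Suppose q→□◇q is valid. Take Rxy and set V(q)={x}. Then q at x, so □◇q at x, so ◇q at y, so some z with Ryz has q; z=x, i.e. Ryx.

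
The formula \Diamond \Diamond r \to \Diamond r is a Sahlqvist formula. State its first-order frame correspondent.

Transitivity

Equivalently (dual form): □r → □□r.
Suppose □r→□□r is valid. Take Rxy, Ryz and set V(r)={w : Rxw}. Then □r at x, so □□r at x, so □r at y, so r at z, i.e. Rxz.
Conversely, on a frame with transitivity the schema holds at every world under every valuation.
Frame condition: \forall x \forall y \forall z (Rxy \wedge Ryz \to Rxz).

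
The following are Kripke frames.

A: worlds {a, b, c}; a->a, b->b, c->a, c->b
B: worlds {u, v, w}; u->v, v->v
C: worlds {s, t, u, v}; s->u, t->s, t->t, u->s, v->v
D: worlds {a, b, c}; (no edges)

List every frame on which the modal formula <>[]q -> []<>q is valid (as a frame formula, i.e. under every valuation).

B, D

This is the axiom for convergence; its first-order frame correspondent is forall x forall y forall z (Rxy & Rxz -> exists w (Ryw & Rzw)).
A: fails — Rca and Rcb but a and b have no common successor.
B: holds.
C: fails — Rts and Rtt but s and t have no common successor.
D: holds.
Valid on: B, D.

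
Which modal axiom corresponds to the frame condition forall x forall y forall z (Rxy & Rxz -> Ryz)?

◇s → □◇s

The condition is the Euclidean property. The 5 schema ◇s → □◇s defines it.
Suppose ◇s→□◇s is valid. Take Rxy, Rxz and set V(s)={y}. Then ◇s at x, so □◇s at x, so ◇s at z, so some w with Rzw has s; w=y, i.e. Rzy. By symmetry of the argument, Ryz.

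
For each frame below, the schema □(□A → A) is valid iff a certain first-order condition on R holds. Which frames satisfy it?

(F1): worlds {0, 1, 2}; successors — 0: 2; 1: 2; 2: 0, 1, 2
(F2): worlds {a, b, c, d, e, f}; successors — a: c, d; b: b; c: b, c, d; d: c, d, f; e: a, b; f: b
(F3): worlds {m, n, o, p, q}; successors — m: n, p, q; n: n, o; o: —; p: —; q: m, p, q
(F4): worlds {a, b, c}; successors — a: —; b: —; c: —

(F4)

Frame correspondent (Sahlqvist): ∀x ∀y (Rxy → Ryy) — i.e. shift-reflexivity.
(F1): fails — R20 but not R00.
(F2): fails — Rea but not Raa.
(F3): fails — Rno but not Roo.
(F4): condition met.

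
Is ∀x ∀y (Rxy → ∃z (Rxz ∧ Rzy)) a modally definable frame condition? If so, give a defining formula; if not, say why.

Yes, by □□r → □r

The condition is density. A defining modal formula is □□r → □r.
Suppose □□r→□r is valid. Take Rxy and set V(r)={w : xR²w}. Then □□r at x, so □r at x, so r at y, i.e. ∃z(Rxz∧Rzy).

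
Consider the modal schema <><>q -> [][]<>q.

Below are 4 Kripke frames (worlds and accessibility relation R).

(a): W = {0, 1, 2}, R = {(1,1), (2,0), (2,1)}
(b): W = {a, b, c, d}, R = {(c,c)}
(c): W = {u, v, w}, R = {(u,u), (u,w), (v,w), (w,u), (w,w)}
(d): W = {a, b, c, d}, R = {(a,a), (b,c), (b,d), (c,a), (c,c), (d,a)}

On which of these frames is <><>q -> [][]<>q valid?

(a), (b), (c)

This is the axiom for a generalized confluence (Geach) condition; its first-order frame correspondent is forall x forall y forall z ((x R^2 y & x R^2 z) -> exists w (y = w & zRw)).
(a): condition met.
(b): condition met.
(c): condition met.
(d): fails — bR²c, bR²a but no w with c=w and aRw.
Valid on: (a), (b), (c).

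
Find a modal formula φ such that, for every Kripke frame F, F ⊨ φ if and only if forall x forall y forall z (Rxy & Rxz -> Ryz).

The condition is the Euclidean property. The 5 schema ◇q → □◇q defines it.
Suppose ◇q→□◇q is valid. Take Rxy, Rxz and set V(q)={y}. Then ◇q at x, so □◇q at x, so ◇q at z, so some w with Rzw has q; w=y, i.e. Rzy. By symmetry of the argument, Ryz.

◇q → □◇q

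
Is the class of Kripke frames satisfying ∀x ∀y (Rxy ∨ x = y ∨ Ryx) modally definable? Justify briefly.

Any modally definable frame class is closed under disjoint unions.
Take 2 disjoint single-world reflexive frames: each is trivially connected, but their disjoint union has 2 worlds with no edge between distinct components, so it is not connected.
So no modal formula (or set of formulas) defines exactly the connected frames.

Not definable by any modal formula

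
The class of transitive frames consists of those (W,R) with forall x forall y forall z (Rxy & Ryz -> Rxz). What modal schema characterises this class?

This is transitivity; the standard corresponding axiom is 4: □q → □□q.

□q → □□q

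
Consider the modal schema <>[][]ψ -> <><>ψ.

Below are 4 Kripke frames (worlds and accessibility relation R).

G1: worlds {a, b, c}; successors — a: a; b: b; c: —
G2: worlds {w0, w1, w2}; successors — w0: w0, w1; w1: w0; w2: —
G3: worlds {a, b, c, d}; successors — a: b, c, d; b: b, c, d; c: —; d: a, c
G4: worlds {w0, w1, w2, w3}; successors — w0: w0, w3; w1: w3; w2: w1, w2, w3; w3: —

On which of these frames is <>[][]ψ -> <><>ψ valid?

G1, G2

Frame correspondent (Sahlqvist): forall x forall y (xRy -> exists w (y R^2 w & x R^2 w)) — i.e. a generalized confluence (Geach) condition.
G1: condition met.
G2: condition met.
G3: fails — aRc but no w with cR²w and aR²w.
G4: fails — w0Rw3 but no w with w3R²w and w0R²w.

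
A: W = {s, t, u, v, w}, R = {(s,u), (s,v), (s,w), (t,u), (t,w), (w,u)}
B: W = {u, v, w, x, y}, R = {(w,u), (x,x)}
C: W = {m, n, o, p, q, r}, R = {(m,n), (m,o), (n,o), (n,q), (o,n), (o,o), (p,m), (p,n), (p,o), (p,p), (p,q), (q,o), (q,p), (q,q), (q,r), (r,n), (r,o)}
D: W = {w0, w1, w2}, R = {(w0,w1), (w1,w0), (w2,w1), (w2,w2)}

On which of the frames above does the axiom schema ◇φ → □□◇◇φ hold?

The schema corresponds to a generalized confluence (Geach) condition: ∀x ∀y ∀z ((xRy ∧ xR²z) → ∃w (y = w ∧ zR²w)).
A: fails — sRu, sR²u but no w* with u=w* and uR²w*.
B: ✓.
C: fails — pRm, pR²m but no w with m=w and mR²w.
D: fails — w0Rw1, w0R²w0 but no w with w1=w and w0R²w.

B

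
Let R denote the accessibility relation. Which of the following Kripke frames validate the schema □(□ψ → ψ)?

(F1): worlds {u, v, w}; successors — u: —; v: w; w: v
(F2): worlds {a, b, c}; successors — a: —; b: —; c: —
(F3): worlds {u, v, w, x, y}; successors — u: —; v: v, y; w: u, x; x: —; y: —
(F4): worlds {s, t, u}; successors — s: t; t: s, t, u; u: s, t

(F2)

Frame correspondent (Sahlqvist): ∀x ∀y (Rxy → Ryy) — i.e. shift-reflexivity.
(F1): fails — Rwv but not Rvv.
(F2): holds.
(F3): fails — Rwu but not Ruu.
(F4): fails — Rus but not Rss.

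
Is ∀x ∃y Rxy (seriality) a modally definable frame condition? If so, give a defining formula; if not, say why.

Yes — defined by □q → ◇q

Yes: it is seriality, defined by the D schema □q → ◇q.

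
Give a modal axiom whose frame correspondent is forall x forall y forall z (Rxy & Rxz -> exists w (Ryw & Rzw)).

The condition is convergence. The .2 schema ◇□r → □◇r defines it.
Suppose ◇□r→□◇r is valid. Take Rxy, Rxz and set V(r)={w : Ryw}. Then □r at y so ◇□r at x, so □◇r at x, so ◇r at z, giving w with Rzw and Ryw.

◇□r → □◇r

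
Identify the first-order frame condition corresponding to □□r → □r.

density: ∀x ∀y (Rxy → ∃z (Rxz ∧ Rzy))

This schema is the C4 axiom.
Its frame correspondent is density — ∀x ∀y (Rxy → ∃z (Rxz ∧ Rzy)).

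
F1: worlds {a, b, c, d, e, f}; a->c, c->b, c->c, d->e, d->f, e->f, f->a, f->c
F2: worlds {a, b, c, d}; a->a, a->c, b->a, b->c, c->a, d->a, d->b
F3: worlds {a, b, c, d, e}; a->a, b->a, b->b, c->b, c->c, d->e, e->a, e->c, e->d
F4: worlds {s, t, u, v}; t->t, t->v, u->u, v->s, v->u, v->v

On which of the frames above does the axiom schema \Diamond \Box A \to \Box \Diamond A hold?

F2

The schema corresponds to convergence: \forall x \forall y \forall z (Rxy \wedge Rxz \to \exists w (Ryw \wedge Rzw)).
F1: fails — Rcc and Rcb but c and b have no common successor.
F2: satisfies the condition.
F3: fails — Rea and Rec but a and c have no common successor.
F4: fails — Rvv and Rvs but v and s have no common successor.
Valid on: F2.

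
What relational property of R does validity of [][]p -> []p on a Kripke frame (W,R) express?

density: forall x forall y (Rxy -> exists z (Rxz & Rzy))

This schema is the C4 axiom.
It corresponds to density: forall x forall y (Rxy -> exists z (Rxz & Rzy)).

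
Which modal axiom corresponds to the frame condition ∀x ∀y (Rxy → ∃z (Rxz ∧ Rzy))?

This is density; the standard corresponding axiom is C4: □□p → □p.

□□p → □p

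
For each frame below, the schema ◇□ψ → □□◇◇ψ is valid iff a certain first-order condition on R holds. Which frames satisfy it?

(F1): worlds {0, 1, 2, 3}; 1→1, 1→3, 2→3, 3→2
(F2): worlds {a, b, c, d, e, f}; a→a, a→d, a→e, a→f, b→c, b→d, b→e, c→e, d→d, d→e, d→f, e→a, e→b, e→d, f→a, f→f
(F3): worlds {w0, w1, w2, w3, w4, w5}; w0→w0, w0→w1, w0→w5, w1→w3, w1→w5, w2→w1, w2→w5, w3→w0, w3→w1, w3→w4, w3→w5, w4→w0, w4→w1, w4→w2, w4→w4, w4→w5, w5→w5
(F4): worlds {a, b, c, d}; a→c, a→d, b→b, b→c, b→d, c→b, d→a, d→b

(F2), (F3), (F4)

The schema corresponds to a generalized confluence (Geach) condition: ∀x ∀y ∀z ((xRy ∧ xR²z) → ∃w (yRw ∧ zR²w)).
(F1): fails — 1R1, 1R²2 but no w with 1Rw and 2R²w.
(F2): holds.
(F3): holds.
(F4): holds.
Valid on: (F2), (F3), (F4).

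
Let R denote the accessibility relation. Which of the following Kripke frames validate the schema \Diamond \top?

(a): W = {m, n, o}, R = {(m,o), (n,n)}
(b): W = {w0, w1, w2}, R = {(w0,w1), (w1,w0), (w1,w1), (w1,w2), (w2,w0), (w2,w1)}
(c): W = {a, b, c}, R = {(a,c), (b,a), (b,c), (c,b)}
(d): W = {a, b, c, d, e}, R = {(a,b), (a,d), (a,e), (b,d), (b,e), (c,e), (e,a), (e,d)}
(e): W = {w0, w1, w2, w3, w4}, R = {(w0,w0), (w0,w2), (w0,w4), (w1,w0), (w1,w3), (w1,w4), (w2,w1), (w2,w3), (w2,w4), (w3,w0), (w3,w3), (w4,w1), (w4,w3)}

Frame correspondent (Sahlqvist): \forall x \exists y Rxy — i.e. seriality.
(a): fails — world o has no successor.
(b): holds.
(c): holds.
(d): fails — world d has no successor.
(e): holds.
Valid on: (b), (c), (e).

(b), (c), (e)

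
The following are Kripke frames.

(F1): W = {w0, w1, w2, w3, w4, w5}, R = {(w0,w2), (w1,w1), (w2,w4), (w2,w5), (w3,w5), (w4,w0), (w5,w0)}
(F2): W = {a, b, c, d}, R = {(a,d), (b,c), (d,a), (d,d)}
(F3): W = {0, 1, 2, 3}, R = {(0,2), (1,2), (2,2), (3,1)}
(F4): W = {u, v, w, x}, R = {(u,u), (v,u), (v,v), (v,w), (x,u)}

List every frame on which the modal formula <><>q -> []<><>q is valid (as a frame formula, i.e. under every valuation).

This is the axiom for a generalized confluence (Geach) condition; its first-order frame correspondent is forall x forall y forall z ((x R^2 y & xRz) -> exists w (y = w & z R^2 w)).
(F1): fails — w0R²w4, w0Rw2 but no w with w4=w and w2R²w.
(F2): holds.
(F3): holds.
(F4): fails — vR²u, vRw but no t with u=t and wR²t.
Valid on: (F2), (F3).

(F2), (F3)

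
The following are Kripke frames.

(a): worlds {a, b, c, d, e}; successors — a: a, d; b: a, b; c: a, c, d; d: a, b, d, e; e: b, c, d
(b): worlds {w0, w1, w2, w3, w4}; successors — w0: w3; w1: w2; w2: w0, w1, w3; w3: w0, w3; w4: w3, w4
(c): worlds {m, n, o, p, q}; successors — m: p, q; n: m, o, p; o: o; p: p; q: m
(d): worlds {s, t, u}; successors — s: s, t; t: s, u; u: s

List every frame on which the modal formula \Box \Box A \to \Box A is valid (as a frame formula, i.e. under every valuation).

(a)

This is the axiom for density; its first-order frame correspondent is \forall x \forall y (Rxy \to \exists z (Rxz \wedge Rzy)).
(a): satisfies the condition.
(b): fails — Rw1w2 but no z with Rw1z and Rzw2.
(c): fails — Rqm but no z with Rqz and Rzm.
(d): fails — Rtu but no z with Rtz and Rzu.
Valid on: (a).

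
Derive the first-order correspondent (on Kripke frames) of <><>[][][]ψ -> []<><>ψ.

forall x forall y forall z ((x R^2 y & xRz) -> exists w (y R^3 w & z R^2 w))

This is a Sahlqvist (Geach-type) schema ◇^2□^3ψ → □^1◇^2ψ.
Minimal-valuation argument: fix x; take any y with xR^2y and any z with xR^1z. Set V(ψ) to the set of worlds R-reachable from y in exactly 3 steps. Then □^3ψ holds at y, so the antecedent holds at x; validity forces ◇^2ψ at z, giving a w with zR^2w and yR^3w.
First-order correspondent: forall x forall y forall z ((x R^2 y & xRz) -> exists w (y R^3 w & z R^2 w)).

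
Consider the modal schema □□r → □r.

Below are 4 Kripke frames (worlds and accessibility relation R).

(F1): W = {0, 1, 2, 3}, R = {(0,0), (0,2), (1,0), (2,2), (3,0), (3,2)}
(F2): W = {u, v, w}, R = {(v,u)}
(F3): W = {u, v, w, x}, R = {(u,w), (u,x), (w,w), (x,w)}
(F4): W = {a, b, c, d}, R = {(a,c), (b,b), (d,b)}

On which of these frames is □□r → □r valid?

(F1)

The schema corresponds to density: ∀x ∀y (Rxy → ∃z (Rxz ∧ Rzy)).
(F1): holds.
(F2): fails — Rvu but no z with Rvz and Rzu.
(F3): fails — Rux but no z with Ruz and Rzx.
(F4): fails — Rac but no z with Raz and Rzc.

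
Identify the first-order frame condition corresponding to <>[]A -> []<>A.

convergence: forall x forall y forall z (Rxy & Rxz -> exists w (Ryw & Rzw))

Suppose ◇□A→□◇A is valid. Take Rxy, Rxz and set V(A)={w : Ryw}. Then □A at y so ◇□A at x, so □◇A at x, so ◇A at z, giving w with Rzw and Ryw.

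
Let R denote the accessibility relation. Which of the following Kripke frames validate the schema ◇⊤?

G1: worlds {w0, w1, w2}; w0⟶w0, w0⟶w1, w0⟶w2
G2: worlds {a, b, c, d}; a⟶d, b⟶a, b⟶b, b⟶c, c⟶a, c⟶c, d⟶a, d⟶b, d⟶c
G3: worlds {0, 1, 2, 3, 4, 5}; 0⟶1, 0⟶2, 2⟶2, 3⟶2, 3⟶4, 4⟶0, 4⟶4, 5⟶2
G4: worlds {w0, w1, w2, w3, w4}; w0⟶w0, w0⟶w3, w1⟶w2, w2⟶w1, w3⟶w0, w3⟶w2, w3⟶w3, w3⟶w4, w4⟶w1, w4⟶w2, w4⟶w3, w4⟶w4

G2, G4

Frame correspondent (Sahlqvist): ∀x ∃y Rxy — i.e. seriality.
G1: fails — world w1 has no successor.
G2: holds.
G3: fails — world 1 has no successor.
G4: holds.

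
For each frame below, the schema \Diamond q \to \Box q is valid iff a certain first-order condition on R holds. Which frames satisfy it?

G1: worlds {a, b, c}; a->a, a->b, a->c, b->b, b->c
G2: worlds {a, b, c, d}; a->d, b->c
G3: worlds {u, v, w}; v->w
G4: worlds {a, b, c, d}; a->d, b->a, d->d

The schema corresponds to partial functionality: \forall x \forall y \forall z (Rxy \wedge Rxz \to y = z).
G1: fails — a sees both a and b.
G2: holds.
G3: holds.
G4: holds.
Valid on: G2, G3, G4.

G2, G3, G4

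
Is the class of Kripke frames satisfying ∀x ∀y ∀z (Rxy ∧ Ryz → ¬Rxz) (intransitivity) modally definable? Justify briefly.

Any modally definable frame class is closed under surjective bounded morphisms.
The 7-cycle (worlds 0,1,2,3,4,5,6 with 0→1→2→3→4→5→6→0) is intransitive. Mapping every world to a single reflexive point • is a surjective bounded morphism; the reflexive point is not intransitive (R••∧R•• but R••).
Hence intransitivity is not modally definable.

No — not modally definable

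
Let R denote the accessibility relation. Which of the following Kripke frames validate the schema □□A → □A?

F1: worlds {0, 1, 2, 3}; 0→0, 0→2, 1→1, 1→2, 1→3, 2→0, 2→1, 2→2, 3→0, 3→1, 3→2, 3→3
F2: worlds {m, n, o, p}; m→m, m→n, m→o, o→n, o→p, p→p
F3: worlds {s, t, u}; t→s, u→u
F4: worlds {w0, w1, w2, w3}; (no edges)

F1, F4

The schema corresponds to density: ∀x ∀y (Rxy → ∃z (Rxz ∧ Rzy)).
F1: satisfies the condition.
F2: fails — Ron but no z with Roz and Rzn.
F3: fails — Rts but no z with Rtz and Rzs.
F4: satisfies the condition.
Valid on: F1, F4.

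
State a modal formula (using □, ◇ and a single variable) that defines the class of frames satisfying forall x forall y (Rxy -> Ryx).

s → □◇s

The condition is symmetry. The B schema s → □◇s defines it.
Suppose s→□◇s is valid. Take Rxy and set V(s)={x}. Then s at x, so □◇s at x, so ◇s at y, so some z with Ryz has s; z=x, i.e. Ryx.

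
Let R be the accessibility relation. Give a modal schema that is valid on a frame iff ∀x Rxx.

A defining formula is □p → p (the T axiom).
Suppose □p→p is valid. At any x set V(p)={w : Rxw}. Then □p holds at x, so p holds at x, i.e. Rxx.

□p → p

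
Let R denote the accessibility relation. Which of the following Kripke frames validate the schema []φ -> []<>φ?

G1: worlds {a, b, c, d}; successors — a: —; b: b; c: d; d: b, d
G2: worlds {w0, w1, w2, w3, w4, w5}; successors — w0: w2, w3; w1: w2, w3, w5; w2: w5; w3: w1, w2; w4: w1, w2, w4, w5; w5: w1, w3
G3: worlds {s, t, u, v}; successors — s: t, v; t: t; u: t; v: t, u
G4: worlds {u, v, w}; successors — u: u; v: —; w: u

G1, G3, G4

This is the axiom for a generalized confluence (Geach) condition; its first-order frame correspondent is forall x forall z (xRz -> exists w (xRw & zRw)).
G1: holds.
G2: fails — w0Rw2 but no w with w0Rw and w2Rw.
G3: holds.
G4: holds.
Valid on: G1, G3, G4.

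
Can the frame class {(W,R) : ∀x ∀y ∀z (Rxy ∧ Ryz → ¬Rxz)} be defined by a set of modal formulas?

Any modally definable frame class is closed under surjective bounded morphisms.
The 5-cycle (worlds s,t,u,v,w with s→t→u→v→w→s) is intransitive. Mapping every world to a single reflexive point • is a surjective bounded morphism; the reflexive point is not intransitive (R••∧R•• but R••).
So no modal formula (or set of formulas) defines exactly the intransitive frames.

Not definable by any modal formula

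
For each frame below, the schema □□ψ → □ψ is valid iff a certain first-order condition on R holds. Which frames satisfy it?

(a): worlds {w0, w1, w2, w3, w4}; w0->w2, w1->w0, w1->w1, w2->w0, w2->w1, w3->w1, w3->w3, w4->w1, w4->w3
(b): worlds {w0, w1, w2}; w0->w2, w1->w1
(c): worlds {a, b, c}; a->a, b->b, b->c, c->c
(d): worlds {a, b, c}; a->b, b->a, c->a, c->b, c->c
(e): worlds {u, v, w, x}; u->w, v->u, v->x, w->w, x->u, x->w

This is the axiom for density; its first-order frame correspondent is ∀x ∀y (Rxy → ∃z (Rxz ∧ Rzy)).
(a): fails — Rw0w2 but no z with Rw0z and Rzw2.
(b): fails — Rw0w2 but no z with Rw0z and Rzw2.
(c): holds.
(d): fails — Rab but no z with Raz and Rzb.
(e): fails — Rvx but no z with Rvz and Rzx.

(c)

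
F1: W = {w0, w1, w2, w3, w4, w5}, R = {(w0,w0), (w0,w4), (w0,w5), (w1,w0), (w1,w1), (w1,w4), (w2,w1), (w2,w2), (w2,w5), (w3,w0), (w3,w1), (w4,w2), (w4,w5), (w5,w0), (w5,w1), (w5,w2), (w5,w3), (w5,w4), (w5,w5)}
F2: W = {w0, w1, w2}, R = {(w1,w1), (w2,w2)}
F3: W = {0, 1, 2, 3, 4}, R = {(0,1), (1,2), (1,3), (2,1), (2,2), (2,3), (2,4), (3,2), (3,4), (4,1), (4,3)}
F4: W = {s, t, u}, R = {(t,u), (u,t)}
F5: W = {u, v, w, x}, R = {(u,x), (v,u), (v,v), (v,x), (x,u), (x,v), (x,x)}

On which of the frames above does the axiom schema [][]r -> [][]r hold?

Frame correspondent (Sahlqvist): forall x forall z (x R^2 z -> exists w (x R^2 w & z = w)) — i.e. a generalized confluence (Geach) condition.
F1: satisfies the condition.
F2: satisfies the condition.
F3: satisfies the condition.
F4: satisfies the condition.
F5: satisfies the condition.
Valid on: F1, F2, F3, F4, F5.

F1, F2, F3, F4, F5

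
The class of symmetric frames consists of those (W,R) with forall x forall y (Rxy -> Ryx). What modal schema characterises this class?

q → □◇q

The condition is symmetry. The B schema q → □◇q defines it.
Suppose q→□◇q is valid. Take Rxy and set V(q)={x}. Then q at x, so □◇q at x, so ◇q at y, so some z with Ryz has q; z=x, i.e. Ryx.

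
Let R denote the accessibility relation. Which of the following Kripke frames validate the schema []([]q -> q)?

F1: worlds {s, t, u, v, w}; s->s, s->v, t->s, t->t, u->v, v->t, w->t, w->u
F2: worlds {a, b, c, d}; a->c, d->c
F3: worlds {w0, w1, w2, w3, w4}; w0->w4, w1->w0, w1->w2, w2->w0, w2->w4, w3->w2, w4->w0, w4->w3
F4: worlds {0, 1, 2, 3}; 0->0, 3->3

F4

This is the axiom for shift-reflexivity; its first-order frame correspondent is forall x forall y (Rxy -> Ryy).
F1: fails — Ruv but not Rvv.
F2: fails — Rac but not Rcc.
F3: fails — Rw1w2 but not Rw2w2.
F4: holds.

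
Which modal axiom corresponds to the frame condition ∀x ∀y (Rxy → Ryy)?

The condition is shift-reflexivity. The T□ schema □(□ψ → ψ) defines it.
Suppose □(□ψ→ψ) is valid. Take Rxy and set V(ψ)={w : Ryw}. Then at y, □ψ holds; since □(□ψ→ψ) at x, □ψ→ψ at y, so ψ at y, i.e. Ryy.

□(□ψ → ψ)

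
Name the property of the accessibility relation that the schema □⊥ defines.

emptiness of R

□⊥ is valid iff no world has any successor (otherwise □⊥ fails at any world with one).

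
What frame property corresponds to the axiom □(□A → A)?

shift-reflexivity: ∀x ∀y (Rxy → Ryy)

Suppose □(□A→A) is valid. Take Rxy and set V(A)={w : Ryw}. Then at y, □A holds; since □(□A→A) at x, □A→A at y, so A at y, i.e. Ryy.
Conversely, on a frame with shift-reflexivity the schema holds at every world under every valuation.
Frame condition: ∀x ∀y (Rxy → Ryy).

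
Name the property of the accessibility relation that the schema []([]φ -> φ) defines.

Suppose □(□φ→φ) is valid. Take Rxy and set V(φ)={w : Ryw}. Then at y, □φ holds; since □(□φ→φ) at x, □φ→φ at y, so φ at y, i.e. Ryy.

Shift-reflexivity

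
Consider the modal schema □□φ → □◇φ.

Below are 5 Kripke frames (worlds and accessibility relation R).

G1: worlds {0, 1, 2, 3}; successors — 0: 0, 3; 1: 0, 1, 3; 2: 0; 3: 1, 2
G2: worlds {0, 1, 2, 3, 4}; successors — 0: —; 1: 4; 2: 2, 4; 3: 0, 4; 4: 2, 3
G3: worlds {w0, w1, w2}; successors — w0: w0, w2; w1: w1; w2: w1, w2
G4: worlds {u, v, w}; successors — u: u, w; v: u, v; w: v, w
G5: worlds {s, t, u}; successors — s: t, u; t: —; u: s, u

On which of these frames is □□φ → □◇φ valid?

G1, G3, G4

This is the axiom for a generalized confluence (Geach) condition; its first-order frame correspondent is ∀x ∀z (xRz → ∃w (xR²w ∧ zRw)).
G1: condition met.
G2: fails — 3R0 but no w with 3R²w and 0Rw.
G3: condition met.
G4: condition met.
G5: fails — sRt but no w with sR²w and tRw.
Valid on: G1, G3, G4.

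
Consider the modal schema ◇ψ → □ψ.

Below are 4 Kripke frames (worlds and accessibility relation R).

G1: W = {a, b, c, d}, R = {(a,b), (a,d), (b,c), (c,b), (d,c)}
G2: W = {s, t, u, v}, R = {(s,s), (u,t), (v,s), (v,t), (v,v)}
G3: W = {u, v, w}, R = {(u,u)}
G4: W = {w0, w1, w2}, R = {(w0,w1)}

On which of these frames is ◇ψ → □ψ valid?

This is the axiom for partial functionality; its first-order frame correspondent is ∀x ∀y ∀z (Rxy ∧ Rxz → y = z).
G1: fails — a sees both b and d.
G2: fails — v sees both s and t.
G3: satisfies the condition.
G4: satisfies the condition.

G3, G4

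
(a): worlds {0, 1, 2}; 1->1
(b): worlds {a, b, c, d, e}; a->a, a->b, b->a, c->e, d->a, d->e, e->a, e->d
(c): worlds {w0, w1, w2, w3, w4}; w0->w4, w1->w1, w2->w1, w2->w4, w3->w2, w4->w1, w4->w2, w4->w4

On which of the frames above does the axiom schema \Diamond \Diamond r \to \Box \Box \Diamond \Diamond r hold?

(a)

Frame correspondent (Sahlqvist): \forall x \forall y \forall z ((x R^2 y \wedge x R^2 z) \to \exists w (y = w \wedge z R^2 w)) — i.e. a generalized confluence (Geach) condition.
(a): holds.
(b): fails — cR²d, cR²a but no w with d=w and aR²w.
(c): fails — w0R²w2, w0R²w1 but no w with w2=w and w1R²w.
Valid on: (a).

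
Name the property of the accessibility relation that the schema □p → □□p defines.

transitivity

Suppose □p→□□p is valid. Take Rxy, Ryz and set V(p)={w : Rxw}. Then □p at x, so □□p at x, so □p at y, so p at z, i.e. Rxz.
Conversely, any frame satisfying ∀x ∀y ∀z (Rxy ∧ Ryz → Rxz) validates the schema.
Frame condition: ∀x ∀y ∀z (Rxy ∧ Ryz → Rxz).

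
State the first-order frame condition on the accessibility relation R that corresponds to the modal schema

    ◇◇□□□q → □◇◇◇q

∀x ∀y ∀z ((xR²y ∧ xRz) → ∃w (yR³w ∧ zR³w))

This is a Sahlqvist (Geach-type) schema ◇^2□^3q → □^1◇^3q.
Minimal-valuation argument: fix x; take any y with xR^2y and any z with xR^1z. Set V(q) to the set of worlds R-reachable from y in exactly 3 steps. Then □^3q holds at y, so the antecedent holds at x; validity forces ◇^3q at z, giving a w with zR^3w and yR^3w.
First-order correspondent: ∀x ∀y ∀z ((xR²y ∧ xRz) → ∃w (yR³w ∧ zR³w)).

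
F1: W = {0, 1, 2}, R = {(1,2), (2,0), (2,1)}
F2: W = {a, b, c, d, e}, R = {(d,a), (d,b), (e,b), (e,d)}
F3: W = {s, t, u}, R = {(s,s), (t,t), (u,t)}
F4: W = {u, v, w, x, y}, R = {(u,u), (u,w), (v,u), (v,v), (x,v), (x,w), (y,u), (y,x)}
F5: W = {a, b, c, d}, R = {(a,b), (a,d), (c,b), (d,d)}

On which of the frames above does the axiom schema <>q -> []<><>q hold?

The schema corresponds to a generalized confluence (Geach) condition: forall x forall y forall z ((xRy & xRz) -> exists w (y = w & z R^2 w)).
F1: fails — 2R0, 2R0 but no w with 0=w and 0R²w.
F2: fails — dRa, dRa but no w with a=w and aR²w.
F3: holds.
F4: fails — uRu, uRw but no t with u=t and wR²t.
F5: fails — aRb, aRb but no w with b=w and bR²w.
Valid on: F3.

F3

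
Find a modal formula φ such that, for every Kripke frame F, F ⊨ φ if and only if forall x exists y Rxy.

This is seriality; the standard corresponding axiom is D: □q → ◇q.
Suppose □q→◇q is valid. At any x set V(q)=W. Then □q at x, so ◇q at x, so x has a successor.

□q → ◇q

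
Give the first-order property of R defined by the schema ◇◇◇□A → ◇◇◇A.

∀x ∀y (xR³y → ∃w (yRw ∧ xR³w))

This is a Sahlqvist (Geach-type) schema ◇^3□^1A → □^0◇^3A.
Minimal-valuation argument: fix x; take any y with xR^3y and any z with xR^0z. Set V(A) to the set of worlds R-reachable from y in exactly 1 step. Then □^1A holds at y, so the antecedent holds at x; validity forces ◇^3A at z, giving a w with zR^3w and yR^1w.
First-order correspondent: ∀x ∀y (xR³y → ∃w (yRw ∧ xR³w)).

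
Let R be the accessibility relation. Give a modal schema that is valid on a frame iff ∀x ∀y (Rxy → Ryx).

The condition is symmetry. The B schema r → □◇r defines it.

r → □◇r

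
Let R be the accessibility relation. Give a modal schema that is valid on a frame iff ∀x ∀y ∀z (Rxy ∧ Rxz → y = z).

◇ψ → □ψ

A defining formula is ◇ψ → □ψ (the CD axiom).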